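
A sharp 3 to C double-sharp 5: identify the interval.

A to C spans three letter names (A-B-C), plus an octave: a tenth.
The major tenth spans 16 semitones, and A#3 to C##5 is exactly 16 semitones — so this is a major tenth.
(Equivalently, a compound major third: a major third plus an octave.)

major tenth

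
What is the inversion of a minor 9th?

First reduce the compound minor ninth to its simple form, a minor second.
Interval numbers invert to sum to nine: 2 + 7 = 9, so a second inverts to a seventh.
And minor becomes major under inversion, so we get a major seventh.

major 7th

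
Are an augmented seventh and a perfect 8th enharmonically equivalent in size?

Yes

Both span 12 semitones: an augmented seventh and a perfect octave are the same chromatic distance.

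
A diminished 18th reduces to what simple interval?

diminished 4th

Each octave removed subtracts seven from the number: 18 − 14 = 4.
Quality carries through unchanged, so the simple form is a diminished fourth.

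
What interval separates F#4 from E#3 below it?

Descending from F#4 to E#3 is the same interval as ascending E#3 to F#4.
E to F spans two letter names (E-F), plus an octave — that makes it a ninth of some quality.
At 13 semitones, E#3→F#4 falls one short of a major ninth: minor.
(Equivalently, a compound minor second: a minor second plus an octave.)

minor 9th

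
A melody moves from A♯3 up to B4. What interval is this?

A to B spans two letter names (A-B), plus an octave: a ninth.
A#3 to B4 is 13 semitones, a half step short of the major ninth (14), so this is minor.
(Equivalently, a compound minor second: a minor second plus an octave.)

minor ninth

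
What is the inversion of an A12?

First reduce the compound augmented twelfth to its simple form, an augmented fifth.
Inverted interval numbers add to nine, so a fifth pairs with a fourth (5 + 4 = 9).
And augmented becomes diminished under inversion, so we get a diminished fourth.

diminished 4th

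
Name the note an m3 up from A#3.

The third takes the letter from A up to C.
A minor third spans 3 semitones, so from A#3 the target pitch is C#4.

C#4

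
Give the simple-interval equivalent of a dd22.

Take out 2 octaves (14 from the number): 22 − 14 = 8.
Quality carries through unchanged, so the simple form is a doubly diminished octave.

dd8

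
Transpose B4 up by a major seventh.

A#5

The seventh takes the letter from B up to A.
A major seventh is 11 semitones; 11 semitones up from B4 gives A#5.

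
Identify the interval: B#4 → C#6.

B to C spans two letter names (B-C), plus an octave: a ninth.
At 13 semitones, B#4→C#6 falls one short of a major ninth: minor.
(Equivalently, a compound minor second: a minor second plus an octave.)

m9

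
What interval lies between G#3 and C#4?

perfect fourth

G to C spans four letter names (G-A-B-C) — that makes it a fourth of some quality.
G#3 to C#4 is 5 semitones, matching the perfect fourth exactly, so the quality is perfect.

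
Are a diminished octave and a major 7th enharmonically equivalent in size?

A diminished octave = 11 semitones = a major seventh; enharmonically equal.

Yes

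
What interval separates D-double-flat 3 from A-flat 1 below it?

diminished 11th

Descending from Dbb3 to Ab1 is the same interval as ascending Ab1 to Dbb3.
A to D spans four letter names (A-B-C-D), plus an octave — that makes it an eleventh of some quality.
A perfect eleventh would be 17 semitones; Ab1 to Dbb3 is 16, one semitone narrower, so the interval is diminished.
(Equivalently, a compound diminished fourth: a diminished fourth plus an octave.)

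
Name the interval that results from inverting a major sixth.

minor 3rd

Interval numbers invert to sum to nine: 6 + 3 = 9, so a sixth inverts to a third.
The quality also flips — major becomes minor — giving a minor third.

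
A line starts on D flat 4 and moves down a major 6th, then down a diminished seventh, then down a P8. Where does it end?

A major sixth down from Db4 is Fb3.
A diminished seventh down from Fb3 is G2.
A perfect octave down from G2 is G1.

G 1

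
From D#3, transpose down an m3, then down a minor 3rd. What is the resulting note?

A minor third down from D#3 is B#2.
B#2 down a minor third → G##2 (3 semitones).

G##2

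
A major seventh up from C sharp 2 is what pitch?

B sharp 2

The seventh takes the letter from C up to B.
A major seventh spans 11 semitones, so from C#2 the target pitch is B#2.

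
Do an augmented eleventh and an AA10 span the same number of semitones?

An augmented eleventh spans 18 semitones, and a doubly augmented tenth also spans 18 semitones — they're enharmonic.

Yes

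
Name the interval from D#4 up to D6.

D to D is the same letter name, plus 2 octaves, so the interval is some kind of fifteenth.
D#4 to D6 spans 23 semitones — one semitone narrower than the perfect fifteenth (24) — giving a diminished fifteenth.
(Equivalently, a compound diminished octave: a diminished octave plus an octave.)

diminished 15th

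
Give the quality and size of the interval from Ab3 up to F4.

A to F spans six letter names (A-B-C-D-E-F), so the interval is some kind of sixth.
Counting semitones, Ab3→F4 is 9, which is the major sixth.

major sixth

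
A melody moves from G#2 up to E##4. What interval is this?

augmented thirteenth

G to E spans six letter names (G-A-B-C-D-E), plus an octave — that makes it a thirteenth of some quality.
The major thirteenth is 21 semitones; here we have 22, one semitone wider: augmented.
(Equivalently, a compound augmented sixth: an augmented sixth plus an octave.)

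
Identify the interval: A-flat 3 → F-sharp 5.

augmented 13th

A to F spans six letter names (A-B-C-D-E-F), plus an octave: a thirteenth.
A major thirteenth would be 21 semitones; Ab3 to F#5 is 22, one semitone wider, so the interval is augmented.
(Equivalently, a compound augmented sixth: an augmented sixth plus an octave.)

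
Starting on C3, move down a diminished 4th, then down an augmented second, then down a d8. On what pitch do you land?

F#1

A diminished fourth down from C3 is G#2.
An augmented second down from G#2 is F2.
F2 down a diminished octave → F#1 (11 semitones).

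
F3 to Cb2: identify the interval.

augmented eleventh

Descending from F3 to Cb2 is the same interval as ascending Cb2 to F3.
C to F spans four letter names (C-D-E-F), plus an octave — that makes it an eleventh of some quality.
A perfect eleventh would be 17 semitones; Cb2 to F3 is 18, one semitone wider, so the interval is augmented.
(Equivalently, a compound augmented fourth: an augmented fourth plus an octave.)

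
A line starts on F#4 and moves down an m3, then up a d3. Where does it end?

Down a minor third from F#4: D#4 (3 semitones down).
D#4 up a diminished third → F4 (2 semitones).

F4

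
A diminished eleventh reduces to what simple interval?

diminished fourth

Subtracting seven from the interval number removes an octave: 11 − 7 = 4.
That makes a diminished eleventh a compound diminished fourth — an octave plus a diminished fourth.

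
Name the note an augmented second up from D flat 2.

The second takes the letter from D up to E.
An augmented second is 3 semitones; 3 semitones up from Db2 gives E2.

E 2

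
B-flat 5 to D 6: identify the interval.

B to D spans three letter names (B-C-D): a third.
Counting semitones, Bb5→D6 is 4, which is the major third.

major 3rd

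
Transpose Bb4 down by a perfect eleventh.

F3

Counting four letter names plus an octave down from B lands on F.
Moving 17 semitones down from Bb4 (the size of a perfect eleventh) reaches F3.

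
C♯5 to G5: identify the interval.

diminished fifth

C to G spans five letter names (C-D-E-F-G), so the interval is some kind of fifth.
A perfect fifth would be 7 semitones; C#5 to G5 is 6, one semitone narrower, so the interval is diminished.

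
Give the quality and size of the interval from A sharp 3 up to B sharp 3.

M2

A to B spans two letter names (A-B) — that makes it a second of some quality.
Counting semitones, A#3→B#3 is 2, which is the major second.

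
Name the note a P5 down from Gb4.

Counting five letter names down from G lands on C.
A perfect fifth is 7 semitones; 7 semitones down from Gb4 gives Cb4.

Cb4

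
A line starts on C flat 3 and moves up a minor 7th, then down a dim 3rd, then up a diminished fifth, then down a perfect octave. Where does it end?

D flat 3

Up a minor seventh from Cb3: Bbb3 (10 semitones up).
Bbb3 down a diminished third → G3 (2 semitones).
A diminished fifth up from G3 is Db4.
Db4 down a perfect octave → Db3 (12 semitones).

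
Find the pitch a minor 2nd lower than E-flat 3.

Two letter names down from E: D.
A minor second spans 1 semitone, so from Eb3 the target pitch is D3.

D 3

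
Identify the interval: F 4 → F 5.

F to F is the same letter name, plus an octave, so the interval is some kind of octave.
F4 to F5 is 12 semitones, matching the perfect octave exactly, so the quality is perfect.

P8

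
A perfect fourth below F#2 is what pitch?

C#2

Counting four letter names down from F lands on C.
A perfect fourth is 5 semitones; 5 semitones down from F#2 gives C#2.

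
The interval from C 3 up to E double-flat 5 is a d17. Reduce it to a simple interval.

Subtracting seven from the interval number removes an octave: 17 − 14 = 3.
That makes a diminished seventeenth a compound diminished third — 2 octaves plus a diminished third.

d3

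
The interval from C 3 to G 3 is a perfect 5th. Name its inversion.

Inverted interval numbers add to nine, so a fifth pairs with a fourth (5 + 4 = 9).
Quality inverts too: perfect stays perfect. That makes the inversion a perfect fourth.

perfect 4th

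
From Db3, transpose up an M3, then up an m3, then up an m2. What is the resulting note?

Bbb3

A major third up from Db3 is F3.
Up a minor third from F3: Ab3 (3 semitones up).
Ab3 up a minor second → Bbb3 (1 semitone).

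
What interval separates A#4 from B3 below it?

Descending from A#4 to B3 is the same interval as ascending B3 to A#4.
B to A spans seven letter names (B-C-D-E-F-G-A) — that makes it a seventh of some quality.
B3 to A#4 is 11 semitones, matching the major seventh exactly, so the quality is major.

major seventh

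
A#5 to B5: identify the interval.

A to B spans two letter names (A-B): a second.
A major second would be 2 semitones, but A#5 to B5 is 1 — one semitone narrower, making it a minor second.

minor 2nd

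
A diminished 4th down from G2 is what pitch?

The fourth takes the letter from G down to D.
A diminished fourth is 4 semitones; 4 semitones down from G2 gives D#2.

D#2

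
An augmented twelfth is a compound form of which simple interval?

A5

Take out an octave (7 from the number): 12 − 7 = 5.
That makes an augmented twelfth a compound augmented fifth — an octave plus an augmented fifth.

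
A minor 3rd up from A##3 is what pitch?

Three letter names up from A: C.
Moving 3 semitones up from A##3 (the size of a minor third) reaches C##4.

C##4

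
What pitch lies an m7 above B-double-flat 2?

Seven letter names up from B: A.
A minor seventh is 10 semitones; 10 semitones up from Bbb2 gives Abb3.

A-double-flat 3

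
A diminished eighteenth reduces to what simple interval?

Take out 2 octaves (14 from the number): 18 − 14 = 4.
Quality carries through unchanged, so the simple form is a diminished fourth.

diminished fourth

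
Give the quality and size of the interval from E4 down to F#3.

minor seventh

Descending from E4 to F#3 is the same interval as ascending F#3 to E4.
F to E spans seven letter names (F-G-A-B-C-D-E): a seventh.
F#3 to E4 is 10 semitones, a half step short of the major seventh (11), so this is minor.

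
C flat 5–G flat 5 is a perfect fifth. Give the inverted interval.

Inverted interval numbers add to nine, so a fifth pairs with a fourth (5 + 4 = 9).
The quality also flips — perfect stays perfect — giving a perfect fourth.

P4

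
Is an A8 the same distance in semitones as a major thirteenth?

No

13 semitones (augmented octave) vs 21 semitones (major thirteenth): not equal.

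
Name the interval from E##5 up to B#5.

E to B spans five letter names (E-F-G-A-B), so the interval is some kind of fifth.
E##5 to B#5 spans 6 semitones — one semitone narrower than the perfect fifth (7) — giving a diminished fifth.

diminished 5th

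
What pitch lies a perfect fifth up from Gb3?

Db4

Counting five letter names up from G lands on D.
Moving 7 semitones up from Gb3 (the size of a perfect fifth) reaches Db4.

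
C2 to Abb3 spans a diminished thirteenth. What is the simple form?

d6

Each octave removed subtracts seven from the number: 13 − 7 = 6.
That makes a diminished thirteenth a compound diminished sixth — an octave plus a diminished sixth.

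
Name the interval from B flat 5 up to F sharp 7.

augmented twelfth

B to F spans five letter names (B-C-D-E-F), plus an octave: a twelfth.
Bb5 to F#7 spans 20 semitones — one semitone wider than the perfect twelfth (19) — giving an augmented twelfth.
(Equivalently, a compound augmented fifth: an augmented fifth plus an octave.)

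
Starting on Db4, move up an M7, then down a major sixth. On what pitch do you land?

Up a major seventh from Db4: C5 (11 semitones up).
A major sixth down from C5 is Eb4.

Eb4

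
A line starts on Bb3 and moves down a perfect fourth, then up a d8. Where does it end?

Bb3 down a perfect fourth → F3 (5 semitones).
A diminished octave up from F3 is Fb4.

Fb4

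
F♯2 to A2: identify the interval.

F to A spans three letter names (F-G-A) — that makes it a third of some quality.
At 3 semitones, F#2→A2 falls one short of a major third: minor.

minor 3rd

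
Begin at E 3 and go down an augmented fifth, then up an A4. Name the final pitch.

E3 down an augmented fifth → Ab2 (8 semitones).
Up an augmented fourth from Ab2: D3 (6 semitones up).

D 3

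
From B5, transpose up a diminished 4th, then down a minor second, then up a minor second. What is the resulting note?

Up a diminished fourth from B5: Eb6 (4 semitones up).
A minor second down from Eb6 is D6.
D6 up a minor second → Eb6 (1 semitone).

Eb6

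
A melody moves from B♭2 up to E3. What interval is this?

augmented fourth

B to E spans four letter names (B-C-D-E): a fourth.
The perfect fourth is 5 semitones; here we have 6, one semitone wider: augmented.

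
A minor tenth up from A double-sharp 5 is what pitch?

Counting three letter names plus an octave up from A lands on C.
A minor tenth spans 15 semitones, so from A##5 the target pitch is C##7.

C double-sharp 7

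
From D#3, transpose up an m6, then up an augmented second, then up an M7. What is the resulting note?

Up a minor sixth from D#3: B3 (8 semitones up).
Up an augmented second from B3: C##4 (3 semitones up).
Up a major seventh from C##4: B##4 (11 semitones up).

B##4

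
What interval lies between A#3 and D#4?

A to D spans four letter names (A-B-C-D): a fourth.
Counting semitones, A#3→D#4 is 5, which is the perfect fourth.

perfect fourth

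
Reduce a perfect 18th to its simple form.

Take out 2 octaves (14 from the number): 18 − 14 = 4.
That makes a perfect eighteenth a compound perfect fourth — 2 octaves plus a perfect fourth.

perfect 4th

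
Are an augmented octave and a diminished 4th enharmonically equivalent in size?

No

An augmented octave spans 13 semitones; a diminished fourth spans 4 semitones. They differ by 9.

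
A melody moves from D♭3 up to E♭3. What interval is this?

major 2nd

D to E spans two letter names (D-E) — that makes it a second of some quality.
Counting semitones, Db3→Eb3 is 2, which is the major second.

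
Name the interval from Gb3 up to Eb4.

G to E spans six letter names (G-A-B-C-D-E): a sixth.
The major sixth spans 9 semitones, and Gb3 to Eb4 is exactly 9 semitones — so this is a major sixth.

major 6th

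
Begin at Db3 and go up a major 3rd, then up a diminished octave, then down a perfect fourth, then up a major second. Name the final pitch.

Db4

Up a major third from Db3: F3 (4 semitones up).
F3 up a diminished octave → Fb4 (11 semitones).
A perfect fourth down from Fb4 is Cb4.
Up a major second from Cb4: Db4 (2 semitones up).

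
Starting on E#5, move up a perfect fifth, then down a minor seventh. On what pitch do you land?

C##5

E#5 up a perfect fifth → B#5 (7 semitones).
Down a minor seventh from B#5: C##5 (10 semitones down).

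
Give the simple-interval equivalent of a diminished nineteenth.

Each octave removed subtracts seven from the number: 19 − 14 = 5.
Quality carries through unchanged, so the simple form is a diminished fifth.

diminished 5th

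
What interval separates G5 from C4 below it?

perfect twelfth

Descending from G5 to C4 is the same interval as ascending C4 to G5.
C to G spans five letter names (C-D-E-F-G), plus an octave — that makes it a twelfth of some quality.
Counting semitones, C4→G5 is 19, which is the perfect twelfth.
(Equivalently, a compound perfect fifth: a perfect fifth plus an octave.)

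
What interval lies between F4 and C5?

F to C spans five letter names (F-G-A-B-C): a fifth.
Counting semitones, F4→C5 is 7, which is the perfect fifth.

perfect fifth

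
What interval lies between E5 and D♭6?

E to D spans seven letter names (E-F-G-A-B-C-D): a seventh.
E5 to Db6 spans 9 semitones — two semitones narrower than the major seventh (11) — giving a diminished seventh.

diminished seventh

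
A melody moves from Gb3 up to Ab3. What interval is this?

major second

G to A spans two letter names (G-A) — that makes it a second of some quality.
Counting semitones, Gb3→Ab3 is 2, which is the major second.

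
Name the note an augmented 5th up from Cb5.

Counting five letter names up from C lands on G.
Moving 8 semitones up from Cb5 (the size of an augmented fifth) reaches G5.

G5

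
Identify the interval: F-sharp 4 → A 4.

F to A spans three letter names (F-G-A): a third.
A major third would be 4 semitones, but F#4 to A4 is 3 — one semitone narrower, making it a minor third.

minor 3rd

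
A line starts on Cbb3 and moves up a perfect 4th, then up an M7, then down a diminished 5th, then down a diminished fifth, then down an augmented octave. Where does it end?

Cbb3 up a perfect fourth → Fbb3 (5 semitones).
A major seventh up from Fbb3 is Ebb4.
Ebb4 down a diminished fifth → Ab3 (6 semitones).
Down a diminished fifth from Ab3: D3 (6 semitones down).
Down an augmented octave from D3: Db2 (13 semitones down).

Db2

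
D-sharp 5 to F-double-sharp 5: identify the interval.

major 3rd

D to F spans three letter names (D-E-F), so the interval is some kind of third.
D#5 to F##5 is 4 semitones, matching the major third exactly, so the quality is major.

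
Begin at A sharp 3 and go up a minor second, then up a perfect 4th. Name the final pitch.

A#3 up a minor second → B3 (1 semitone).
A perfect fourth up from B3 is E4.

E 4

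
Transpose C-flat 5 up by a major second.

The second takes the letter from C up to D.
A major second spans 2 semitones, so from Cb5 the target pitch is Db5.

D-flat 5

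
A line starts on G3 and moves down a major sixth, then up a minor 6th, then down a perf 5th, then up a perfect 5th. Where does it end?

Gb3

A major sixth down from G3 is Bb2.
A minor sixth up from Bb2 is Gb3.
Down a perfect fifth from Gb3: Cb3 (7 semitones down).
Cb3 up a perfect fifth → Gb3 (7 semitones).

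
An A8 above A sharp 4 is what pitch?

An octave keeps the letter name A, an octave up from A.
An augmented octave is 13 semitones; 13 semitones up from A#4 gives A##5.

A double-sharp 5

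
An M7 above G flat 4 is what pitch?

Seven letter names up from G: F.
A major seventh spans 11 semitones, so from Gb4 the target pitch is F5.

F 5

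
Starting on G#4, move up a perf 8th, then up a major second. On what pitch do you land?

A#5

G#4 up a perfect octave → G#5 (12 semitones).
G#5 up a major second → A#5 (2 semitones).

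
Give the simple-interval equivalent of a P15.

Take out an octave (7 from the number): 15 − 7 = 8.
So a perfect fifteenth is an octave plus a perfect octave. The quality is unchanged.

perfect 8th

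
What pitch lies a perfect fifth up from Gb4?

Five letter names up from G: D.
Moving 7 semitones up from Gb4 (the size of a perfect fifth) reaches Db5.

Db5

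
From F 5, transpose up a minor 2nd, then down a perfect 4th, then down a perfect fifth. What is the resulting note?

G flat 4

F5 up a minor second → Gb5 (1 semitone).
Gb5 down a perfect fourth → Db5 (5 semitones).
Db5 down a perfect fifth → Gb4 (7 semitones).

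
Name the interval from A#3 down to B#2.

minor seventh

Descending from A#3 to B#2 is the same interval as ascending B#2 to A#3.
B to A spans seven letter names (B-C-D-E-F-G-A): a seventh.
At 10 semitones, B#2→A#3 falls one short of a major seventh: minor.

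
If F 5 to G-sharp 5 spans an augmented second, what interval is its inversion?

d7

Inverted interval numbers add to nine, so a second pairs with a seventh (2 + 7 = 9).
Quality inverts too: augmented becomes diminished. That makes the inversion a diminished seventh.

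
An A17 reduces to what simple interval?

Each octave removed subtracts seven from the number: 17 − 14 = 3.
Quality carries through unchanged, so the simple form is an augmented third.

augmented 3rd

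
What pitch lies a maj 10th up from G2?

B3

Three letters up from G (plus an octave) reaches B.
A major tenth is 16 semitones; 16 semitones up from G2 gives B3.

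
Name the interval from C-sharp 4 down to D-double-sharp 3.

Descending from C#4 to D##3 is the same interval as ascending D##3 to C#4.
D to C spans seven letter names (D-E-F-G-A-B-C) — that makes it a seventh of some quality.
D##3 to C#4 spans 9 semitones — two semitones narrower than the major seventh (11) — giving a diminished seventh.

d7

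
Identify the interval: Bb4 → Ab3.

major ninth

Descending from Bb4 to Ab3 is the same interval as ascending Ab3 to Bb4.
A to B spans two letter names (A-B), plus an octave, so the interval is some kind of ninth.
Ab3 to Bb4 is 14 semitones, matching the major ninth exactly, so the quality is major.
(Equivalently, a compound major second: a major second plus an octave.)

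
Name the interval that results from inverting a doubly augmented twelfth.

First reduce the compound doubly augmented twelfth to its simple form, a doubly augmented fifth.
Interval numbers invert to sum to nine: 5 + 4 = 9, so a fifth inverts to a fourth.
Quality inverts too: doubly augmented becomes doubly diminished. That makes the inversion a doubly diminished fourth.

dd4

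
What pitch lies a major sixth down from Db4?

Six letter names down from D: F.
Moving 9 semitones down from Db4 (the size of a major sixth) reaches Fb3.

Fb3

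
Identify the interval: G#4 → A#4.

G to A spans two letter names (G-A) — that makes it a second of some quality.
The major second spans 2 semitones, and G#4 to A#4 is exactly 2 semitones — so this is a major second.

M2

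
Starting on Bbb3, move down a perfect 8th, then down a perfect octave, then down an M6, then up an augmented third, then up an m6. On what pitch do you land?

Down a perfect octave from Bbb3: Bbb2 (12 semitones down).
Bbb2 down a perfect octave → Bbb1 (12 semitones).
A major sixth down from Bbb1 is Dbb1.
Up an augmented third from Dbb1: F1 (5 semitones up).
F1 up a minor sixth → Db2 (8 semitones).

Db2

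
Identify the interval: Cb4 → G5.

C to G spans five letter names (C-D-E-F-G), plus an octave: a twelfth.
Cb4 to G5 spans 20 semitones — one semitone wider than the perfect twelfth (19) — giving an augmented twelfth.
(Equivalently, a compound augmented fifth: an augmented fifth plus an octave.)

augmented twelfth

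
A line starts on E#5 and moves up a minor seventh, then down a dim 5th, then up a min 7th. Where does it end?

E#5 up a minor seventh → D#6 (10 semitones).
Down a diminished fifth from D#6: G##5 (6 semitones down).
G##5 up a minor seventh → F##6 (10 semitones).

F##6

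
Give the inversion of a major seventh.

The rule of nine gives the new number: 9 − 7 = 2, so a seventh becomes a second.
The quality also flips — major becomes minor — giving a minor second.

m2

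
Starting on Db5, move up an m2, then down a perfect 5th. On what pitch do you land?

Abb4

Up a minor second from Db5: Ebb5 (1 semitone up).
Down a perfect fifth from Ebb5: Abb4 (7 semitones down).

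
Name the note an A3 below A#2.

F2

Three letter names down from A: F.
An augmented third spans 5 semitones, so from A#2 the target pitch is F2.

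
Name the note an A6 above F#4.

Six letter names up from F: D.
Moving 10 semitones up from F#4 (the size of an augmented sixth) reaches D##5.

D##5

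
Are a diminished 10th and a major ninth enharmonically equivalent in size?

A diminished tenth spans 14 semitones, and a major ninth also spans 14 semitones — they're enharmonic.

Yes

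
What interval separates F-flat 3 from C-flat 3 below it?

Descending from Fb3 to Cb3 is the same interval as ascending Cb3 to Fb3.
C to F spans four letter names (C-D-E-F): a fourth.
Cb3 to Fb3 is 5 semitones, matching the perfect fourth exactly, so the quality is perfect.

perfect fourth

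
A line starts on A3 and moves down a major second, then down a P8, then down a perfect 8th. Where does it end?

G1

A major second down from A3 is G3.
A perfect octave down from G3 is G2.
G2 down a perfect octave → G1 (12 semitones).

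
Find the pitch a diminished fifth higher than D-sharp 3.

Counting five letter names up from D lands on A.
A diminished fifth is 6 semitones; 6 semitones up from D#3 gives A3.

A 3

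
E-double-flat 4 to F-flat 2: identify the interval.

Descending from Ebb4 to Fb2 is the same interval as ascending Fb2 to Ebb4.
F to E spans seven letter names (F-G-A-B-C-D-E), plus an octave, so the interval is some kind of fourteenth.
A major fourteenth would be 23 semitones, but Fb2 to Ebb4 is 22 — one semitone narrower, making it a minor fourteenth.
(Equivalently, a compound minor seventh: a minor seventh plus an octave.)

minor fourteenth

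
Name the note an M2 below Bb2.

Ab2

Counting two letter names down from B lands on A.
A major second is 2 semitones; 2 semitones down from Bb2 gives Ab2.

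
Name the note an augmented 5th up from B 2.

F-double-sharp 3

The fifth takes the letter from B up to F.
An augmented fifth spans 8 semitones, so from B2 the target pitch is F##3.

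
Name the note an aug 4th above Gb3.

Four letter names up from G: C.
Moving 6 semitones up from Gb3 (the size of an augmented fourth) reaches C4.

C4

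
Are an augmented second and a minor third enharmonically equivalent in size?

Yes

An augmented second = 3 semitones = a minor third; enharmonically equal.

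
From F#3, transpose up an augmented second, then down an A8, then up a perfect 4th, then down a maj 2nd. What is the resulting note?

B2

Up an augmented second from F#3: G##3 (3 semitones up).
An augmented octave down from G##3 is G#2.
G#2 up a perfect fourth → C#3 (5 semitones).
A major second down from C#3 is B2.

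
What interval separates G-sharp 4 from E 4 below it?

Descending from G#4 to E4 is the same interval as ascending E4 to G#4.
E to G spans three letter names (E-F-G) — that makes it a third of some quality.
The major third spans 4 semitones, and E4 to G#4 is exactly 4 semitones — so this is a major third.

major third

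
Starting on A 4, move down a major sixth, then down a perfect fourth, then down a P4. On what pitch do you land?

D 3

A4 down a major sixth → C4 (9 semitones).
C4 down a perfect fourth → G3 (5 semitones).
Down a perfect fourth from G3: D3 (5 semitones down).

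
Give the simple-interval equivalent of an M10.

Take out an octave (7 from the number): 10 − 7 = 3.
So a major tenth is an octave plus a major third. The quality is unchanged.

major third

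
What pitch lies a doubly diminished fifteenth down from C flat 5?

A fifteenth keeps the letter name C, two octaves down from C.
A doubly diminished fifteenth spans 22 semitones, so from Cb5 the target pitch is C#3.

C sharp 3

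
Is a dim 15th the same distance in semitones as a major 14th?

A diminished fifteenth = 23 semitones = a major fourteenth; enharmonically equal.

Yes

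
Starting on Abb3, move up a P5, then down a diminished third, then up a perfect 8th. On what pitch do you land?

Up a perfect fifth from Abb3: Ebb4 (7 semitones up).
A diminished third down from Ebb4 is C4.
C4 up a perfect octave → C5 (12 semitones).

C5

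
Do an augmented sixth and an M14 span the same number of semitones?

10 semitones (augmented sixth) vs 23 semitones (major fourteenth): not equal.

No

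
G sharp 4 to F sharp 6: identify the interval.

G to F spans seven letter names (G-A-B-C-D-E-F), plus an octave — that makes it a fourteenth of some quality.
At 22 semitones, G#4→F#6 falls one short of a major fourteenth: minor.
(Equivalently, a compound minor seventh: a minor seventh plus an octave.)

m14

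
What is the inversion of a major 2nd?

m7

Interval numbers invert to sum to nine: 2 + 7 = 9, so a second inverts to a seventh.
The quality also flips — major becomes minor — giving a minor seventh.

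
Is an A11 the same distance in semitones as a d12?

Yes

Both span 18 semitones: an augmented eleventh and a diminished twelfth are the same chromatic distance.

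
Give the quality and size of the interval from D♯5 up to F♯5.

D to F spans three letter names (D-E-F): a third.
A major third would be 4 semitones, but D#5 to F#5 is 3 — one semitone narrower, making it a minor third.

m3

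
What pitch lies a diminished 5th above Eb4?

Counting five letter names up from E lands on B.
A diminished fifth spans 6 semitones, so from Eb4 the target pitch is Bbb4.

Bbb4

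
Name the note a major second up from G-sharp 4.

The second takes the letter from G up to A.
A major second is 2 semitones; 2 semitones up from G#4 gives A#4.

A-sharp 4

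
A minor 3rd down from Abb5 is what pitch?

The third takes the letter from A down to F.
A minor third is 3 semitones; 3 semitones down from Abb5 gives Fb5.

Fb5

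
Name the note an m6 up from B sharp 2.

G sharp 3

Six letter names up from B: G.
A minor sixth is 8 semitones; 8 semitones up from B#2 gives G#3.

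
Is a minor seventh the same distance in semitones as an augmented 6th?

Yes

A minor seventh = 10 semitones = an augmented sixth; enharmonically equal.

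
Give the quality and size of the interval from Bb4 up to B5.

B to B is the same letter name, plus an octave — that makes it an octave of some quality.
A perfect octave would be 12 semitones; Bb4 to B5 is 13, one semitone wider, so the interval is augmented.

augmented octave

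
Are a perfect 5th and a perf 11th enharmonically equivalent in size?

A perfect fifth is 7 semitones but a perfect eleventh is 17 semitones — different sizes.

No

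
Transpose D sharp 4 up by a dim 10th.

F 5

The tenth's letter: D up three letter names plus an octave → F.
A diminished tenth is 14 semitones; 14 semitones up from D#4 gives F5.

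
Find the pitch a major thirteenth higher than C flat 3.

A flat 4

The thirteenth's letter: C up six letter names plus an octave → A.
Moving 21 semitones up from Cb3 (the size of a major thirteenth) reaches Ab4.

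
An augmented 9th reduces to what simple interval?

A2

Subtracting seven from the interval number removes an octave: 9 − 7 = 2.
Quality carries through unchanged, so the simple form is an augmented second.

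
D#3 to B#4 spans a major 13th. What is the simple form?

Subtracting seven from the interval number removes an octave: 13 − 7 = 6.
Quality carries through unchanged, so the simple form is a major sixth.

major 6th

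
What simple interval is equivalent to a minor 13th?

minor sixth

Each octave removed subtracts seven from the number: 13 − 7 = 6.
That makes a minor thirteenth a compound minor sixth — an octave plus a minor sixth.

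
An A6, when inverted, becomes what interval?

Interval numbers invert to sum to nine: 6 + 3 = 9, so a sixth inverts to a third.
Quality inverts too: augmented becomes diminished. That makes the inversion a diminished third.

d3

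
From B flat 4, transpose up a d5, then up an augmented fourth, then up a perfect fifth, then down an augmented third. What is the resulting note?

D double-flat 6

A diminished fifth up from Bb4 is Fb5.
Fb5 up an augmented fourth → Bb5 (6 semitones).
Bb5 up a perfect fifth → F6 (7 semitones).
Down an augmented third from F6: Dbb6 (5 semitones down).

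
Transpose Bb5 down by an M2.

Two letter names down from B: A.
A major second is 2 semitones; 2 semitones down from Bb5 gives Ab5.

Ab5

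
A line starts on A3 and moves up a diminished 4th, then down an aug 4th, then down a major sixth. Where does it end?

Up a diminished fourth from A3: Db4 (4 semitones up).
Down an augmented fourth from Db4: Abb3 (6 semitones down).
Abb3 down a major sixth → Cbb3 (9 semitones).

Cbb3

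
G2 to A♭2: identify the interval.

G to A spans two letter names (G-A) — that makes it a second of some quality.
At 1 semitone, G2→Ab2 falls one short of a major second: minor.

minor second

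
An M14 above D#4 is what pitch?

Counting seven letter names plus an octave up from D lands on C.
A major fourteenth is 23 semitones; 23 semitones up from D#4 gives C##6.

C##6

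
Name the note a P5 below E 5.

A 4

Five letter names down from E: A.
A perfect fifth spans 7 semitones, so from E5 the target pitch is A4.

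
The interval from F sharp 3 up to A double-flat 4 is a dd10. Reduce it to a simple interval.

dd3

Take out an octave (7 from the number): 10 − 7 = 3.
Quality carries through unchanged, so the simple form is a doubly diminished third.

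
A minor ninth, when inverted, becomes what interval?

First reduce the compound minor ninth to its simple form, a minor second.
The rule of nine gives the new number: 9 − 2 = 7, so a second becomes a seventh.
And minor becomes major under inversion, so we get a major seventh.

major seventh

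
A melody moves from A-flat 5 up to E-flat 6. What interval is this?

perfect fifth

A to E spans five letter names (A-B-C-D-E), so the interval is some kind of fifth.
Counting semitones, Ab5→Eb6 is 7, which is the perfect fifth.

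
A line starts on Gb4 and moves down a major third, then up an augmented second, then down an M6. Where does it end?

Ab3

A major third down from Gb4 is Ebb4.
Ebb4 up an augmented second → F4 (3 semitones).
A major sixth down from F4 is Ab3.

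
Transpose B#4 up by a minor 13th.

The thirteenth's letter: B up six letter names plus an octave → G.
A minor thirteenth is 20 semitones; 20 semitones up from B#4 gives G#6.

G#6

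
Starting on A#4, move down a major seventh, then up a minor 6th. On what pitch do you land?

G4

A major seventh down from A#4 is B3.
Up a minor sixth from B3: G4 (8 semitones up).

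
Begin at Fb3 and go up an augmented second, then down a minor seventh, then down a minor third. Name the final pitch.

F#2

An augmented second up from Fb3 is G3.
Down a minor seventh from G3: A2 (10 semitones down).
A2 down a minor third → F#2 (3 semitones).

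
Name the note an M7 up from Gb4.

F5

Seven letter names up from G: F.
A major seventh spans 11 semitones, so from Gb4 the target pitch is F5.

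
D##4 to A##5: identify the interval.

D to A spans five letter names (D-E-F-G-A), plus an octave — that makes it a twelfth of some quality.
Counting semitones, D##4→A##5 is 19, which is the perfect twelfth.
(Equivalently, a compound perfect fifth: a perfect fifth plus an octave.)

perfect 12th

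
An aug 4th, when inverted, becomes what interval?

Inverted interval numbers add to nine, so a fourth pairs with a fifth (4 + 5 = 9).
Quality inverts too: augmented becomes diminished. That makes the inversion a diminished fifth.

d5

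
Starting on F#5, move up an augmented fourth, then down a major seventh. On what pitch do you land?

Up an augmented fourth from F#5: B#5 (6 semitones up).
Down a major seventh from B#5: C#5 (11 semitones down).

C#5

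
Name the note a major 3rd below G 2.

E flat 2

Three letter names down from G: E.
A major third is 4 semitones; 4 semitones down from G2 gives Eb2.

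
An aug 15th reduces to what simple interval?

Subtracting seven from the interval number removes an octave: 15 − 7 = 8.
So an augmented fifteenth is an octave plus an augmented octave. The quality is unchanged.

A8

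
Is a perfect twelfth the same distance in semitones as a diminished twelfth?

A perfect twelfth spans 19 semitones; a diminished twelfth spans 18 semitones. They differ by 1.

No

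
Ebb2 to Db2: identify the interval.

minor second

Descending from Ebb2 to Db2 is the same interval as ascending Db2 to Ebb2.
D to E spans two letter names (D-E): a second.
At 1 semitone, Db2→Ebb2 falls one short of a major second: minor.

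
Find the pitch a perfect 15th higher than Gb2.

Gb4

For a fifteenth the letter name doesn't change: still G, two octaves up.
A perfect fifteenth is 24 semitones; 24 semitones up from Gb2 gives Gb4.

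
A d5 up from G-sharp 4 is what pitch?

Five letter names up from G: D.
A diminished fifth spans 6 semitones, so from G#4 the target pitch is D5.

D 5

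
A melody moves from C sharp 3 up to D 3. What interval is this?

m2

C to D spans two letter names (C-D), so the interval is some kind of second.
C#3 to D3 is 1 semitone, a half step short of the major second (2), so this is minor.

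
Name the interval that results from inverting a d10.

augmented sixth

First reduce the compound diminished tenth to its simple form, a diminished third.
The rule of nine gives the new number: 9 − 3 = 6, so a third becomes a sixth.
Quality inverts too: diminished becomes augmented. That makes the inversion an augmented sixth.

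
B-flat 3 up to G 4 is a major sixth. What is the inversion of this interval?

minor third

Interval numbers invert to sum to nine: 6 + 3 = 9, so a sixth inverts to a third.
Quality inverts too: major becomes minor. That makes the inversion a minor third.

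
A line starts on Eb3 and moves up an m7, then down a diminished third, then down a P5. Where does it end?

A minor seventh up from Eb3 is Db4.
Down a diminished third from Db4: B3 (2 semitones down).
Down a perfect fifth from B3: E3 (7 semitones down).

E3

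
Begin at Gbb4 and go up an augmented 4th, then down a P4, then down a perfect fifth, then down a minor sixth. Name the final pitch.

An augmented fourth up from Gbb4 is Cb5.
A perfect fourth down from Cb5 is Gb4.
Gb4 down a perfect fifth → Cb4 (7 semitones).
A minor sixth down from Cb4 is Eb3.

Eb3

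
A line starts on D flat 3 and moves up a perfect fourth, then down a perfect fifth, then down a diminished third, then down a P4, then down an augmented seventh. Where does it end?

A perfect fourth up from Db3 is Gb3.
A perfect fifth down from Gb3 is Cb3.
Down a diminished third from Cb3: A2 (2 semitones down).
Down a perfect fourth from A2: E2 (5 semitones down).
E2 down an augmented seventh → Fb1 (12 semitones).

F flat 1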